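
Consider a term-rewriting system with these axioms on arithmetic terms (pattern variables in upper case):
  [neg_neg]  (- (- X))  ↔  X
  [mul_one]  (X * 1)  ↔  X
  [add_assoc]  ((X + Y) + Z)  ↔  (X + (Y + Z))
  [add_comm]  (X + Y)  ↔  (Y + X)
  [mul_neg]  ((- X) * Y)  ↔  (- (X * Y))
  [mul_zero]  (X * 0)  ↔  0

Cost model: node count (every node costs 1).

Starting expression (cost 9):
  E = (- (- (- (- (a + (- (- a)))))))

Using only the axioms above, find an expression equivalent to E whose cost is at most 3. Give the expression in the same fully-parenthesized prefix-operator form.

(a + a)   [cost 3]

step 1: neg_neg (→) rewrites (- (- (- (- (a + (- (- a))))))) into (- (- (a + (- (- a)))))
step 2: neg_neg (→) rewrites (- (- a)) into a, now (- (- (a + a)))
step 3: neg_neg (→) rewrites (- (- (a + a))) into (a + a), reaching cost 3 (bound 3)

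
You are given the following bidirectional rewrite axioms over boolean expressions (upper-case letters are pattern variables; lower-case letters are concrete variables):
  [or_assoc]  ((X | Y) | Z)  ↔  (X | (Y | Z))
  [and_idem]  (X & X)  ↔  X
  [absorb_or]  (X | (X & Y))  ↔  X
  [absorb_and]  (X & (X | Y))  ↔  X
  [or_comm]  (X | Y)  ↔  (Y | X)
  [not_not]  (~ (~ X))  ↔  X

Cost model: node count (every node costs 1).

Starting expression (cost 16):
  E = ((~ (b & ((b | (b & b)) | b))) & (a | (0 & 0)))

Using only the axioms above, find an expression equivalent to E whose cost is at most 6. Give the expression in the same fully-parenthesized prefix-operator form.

step 1: absorb_or (→) rewrites (b | (b & b)) into b, now ((~ (b & (b | b))) & (a | (0 & 0)))
step 2: absorb_and (→) rewrites (b & (b | b)) into b, now ((~ b) & (a | (0 & 0)))
step 3: and_idem (→) rewrites (0 & 0) into 0, reaching cost 6 (bound 6)

((~ b) & (a | 0))   [cost 6]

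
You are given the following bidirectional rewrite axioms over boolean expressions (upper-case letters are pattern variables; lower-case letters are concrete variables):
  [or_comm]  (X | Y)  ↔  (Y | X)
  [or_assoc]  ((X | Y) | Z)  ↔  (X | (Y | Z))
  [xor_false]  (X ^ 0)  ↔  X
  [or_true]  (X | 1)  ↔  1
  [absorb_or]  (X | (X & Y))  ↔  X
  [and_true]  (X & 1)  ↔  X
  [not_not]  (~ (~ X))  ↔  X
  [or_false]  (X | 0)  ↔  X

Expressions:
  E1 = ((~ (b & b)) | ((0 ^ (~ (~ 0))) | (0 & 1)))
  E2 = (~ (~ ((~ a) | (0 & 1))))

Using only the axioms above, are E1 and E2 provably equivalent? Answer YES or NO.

The axioms are sound identities: if E1 ↔* E2 then E1 and E2 evaluate identically under any assignment.
Under a=0, b=1: E1 evaluates to 0, E2 to 1. Distinct ⇒ no rewrite sequence connects them.

NO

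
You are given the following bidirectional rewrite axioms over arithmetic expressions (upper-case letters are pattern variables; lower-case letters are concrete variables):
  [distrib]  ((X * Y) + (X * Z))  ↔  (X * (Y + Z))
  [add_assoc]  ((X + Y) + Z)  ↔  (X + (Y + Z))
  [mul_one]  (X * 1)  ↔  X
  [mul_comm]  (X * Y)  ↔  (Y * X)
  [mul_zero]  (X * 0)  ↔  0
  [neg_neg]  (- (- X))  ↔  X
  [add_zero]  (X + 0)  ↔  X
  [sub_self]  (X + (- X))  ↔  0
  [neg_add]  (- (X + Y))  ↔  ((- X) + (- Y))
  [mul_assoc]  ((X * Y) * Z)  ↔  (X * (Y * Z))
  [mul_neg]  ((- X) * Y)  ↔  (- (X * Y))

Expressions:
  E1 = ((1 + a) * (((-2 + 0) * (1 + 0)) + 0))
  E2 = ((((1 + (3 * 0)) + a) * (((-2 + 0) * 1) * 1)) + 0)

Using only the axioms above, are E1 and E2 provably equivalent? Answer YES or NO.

(1) (1 + 0)  =[add_zero →]=  1    ⊢ ((1 + a) * (((-2 + 0) * 1) + 0))
(2) (-2 + 0)  =[add_zero →]=  -2    ⊢ ((1 + a) * ((-2 * 1) + 0))
(3) (-2 * 1)  =[mul_one →]=  -2    ⊢ ((1 + a) * (-2 + 0))
(4) (-2 + 0)  =[mul_one ←]=  ((-2 + 0) * 1)    ⊢ ((1 + a) * ((-2 + 0) * 1))
(5) 1  =[add_zero ←]=  (1 + 0)    ⊢ (((1 + 0) + a) * ((-2 + 0) * 1))
(6) (-2 + 0)  =[mul_one ←]=  ((-2 + 0) * 1)    ⊢ (((1 + 0) + a) * (((-2 + 0) * 1) * 1))
(7) 0  =[mul_zero ←]=  (3 * 0)    ⊢ (((1 + (3 * 0)) + a) * (((-2 + 0) * 1) * 1))
(8) (((1 + (3 * 0)) + a) * (((-2 + 0) * 1) * 1))  =[add_zero ←]=  ((((1 + (3 * 0)) + a) * (((-2 + 0) * 1) * 1)) + 0)    ⊢ E2

YES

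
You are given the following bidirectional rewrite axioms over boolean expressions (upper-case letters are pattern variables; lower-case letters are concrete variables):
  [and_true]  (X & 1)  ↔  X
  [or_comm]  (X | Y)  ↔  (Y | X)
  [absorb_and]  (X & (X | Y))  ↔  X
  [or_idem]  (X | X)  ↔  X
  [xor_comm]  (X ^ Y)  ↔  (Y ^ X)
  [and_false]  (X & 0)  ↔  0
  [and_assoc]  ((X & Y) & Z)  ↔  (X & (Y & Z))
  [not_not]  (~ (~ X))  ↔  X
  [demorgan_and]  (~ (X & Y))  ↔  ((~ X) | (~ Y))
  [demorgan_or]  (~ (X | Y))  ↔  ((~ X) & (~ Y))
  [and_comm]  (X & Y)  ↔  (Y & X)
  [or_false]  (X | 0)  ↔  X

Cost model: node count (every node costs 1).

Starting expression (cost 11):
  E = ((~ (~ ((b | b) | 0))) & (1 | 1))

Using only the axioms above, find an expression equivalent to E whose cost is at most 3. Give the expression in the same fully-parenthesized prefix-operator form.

(b & 1)   [cost 3]

step 1: or_false (→) rewrites ((b | b) | 0) into (b | b), now ((~ (~ (b | b))) & (1 | 1))
step 2: not_not (→) rewrites (~ (~ (b | b))) into (b | b), now ((b | b) & (1 | 1))
step 3: or_idem (→) rewrites (b | b) into b, now (b & (1 | 1))
step 4: or_idem (→) rewrites (1 | 1) into 1, reaching cost 3 (bound 3)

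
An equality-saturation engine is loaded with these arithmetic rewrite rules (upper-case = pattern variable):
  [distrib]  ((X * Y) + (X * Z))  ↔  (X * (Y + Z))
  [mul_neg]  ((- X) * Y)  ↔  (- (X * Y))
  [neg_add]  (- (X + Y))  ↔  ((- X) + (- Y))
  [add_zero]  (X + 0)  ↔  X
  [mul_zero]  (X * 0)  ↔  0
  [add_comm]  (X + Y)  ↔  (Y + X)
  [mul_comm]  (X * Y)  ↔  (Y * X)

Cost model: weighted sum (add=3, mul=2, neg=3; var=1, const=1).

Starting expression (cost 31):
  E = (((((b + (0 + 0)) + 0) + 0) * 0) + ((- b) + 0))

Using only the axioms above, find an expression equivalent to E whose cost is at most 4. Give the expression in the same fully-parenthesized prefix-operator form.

(1) (0 + 0)  =[add_zero →]=  0    ⊢ (((((b + 0) + 0) + 0) * 0) + ((- b) + 0))
(2) ((- b) + 0)  =[add_comm →]=  (0 + (- b))    ⊢ (((((b + 0) + 0) + 0) * 0) + (0 + (- b)))
(3) ((b + 0) + 0)  =[add_zero →]=  (b + 0)    ⊢ ((((b + 0) + 0) * 0) + (0 + (- b)))
(4) (b + 0)  =[add_zero →]=  b    ⊢ (((b + 0) * 0) + (0 + (- b)))
(5) (b + 0)  =[add_zero →]=  b    ⊢ ((b * 0) + (0 + (- b)))
(6) (b * 0)  =[mul_zero →]=  0    ⊢ (0 + (0 + (- b)))
(7) (0 + (- b))  =[add_comm →]=  ((- b) + 0)    ⊢ (0 + ((- b) + 0))
(8) ((- b) + 0)  =[add_zero →]=  (- b)    ⊢ (0 + (- b))
(9) (0 + (- b))  =[add_comm →]=  ((- b) + 0)
(10) ((- b) + 0)  =[add_zero →]=  (- b)    ⊢ cost 4, within 4

(- b)   [cost 4]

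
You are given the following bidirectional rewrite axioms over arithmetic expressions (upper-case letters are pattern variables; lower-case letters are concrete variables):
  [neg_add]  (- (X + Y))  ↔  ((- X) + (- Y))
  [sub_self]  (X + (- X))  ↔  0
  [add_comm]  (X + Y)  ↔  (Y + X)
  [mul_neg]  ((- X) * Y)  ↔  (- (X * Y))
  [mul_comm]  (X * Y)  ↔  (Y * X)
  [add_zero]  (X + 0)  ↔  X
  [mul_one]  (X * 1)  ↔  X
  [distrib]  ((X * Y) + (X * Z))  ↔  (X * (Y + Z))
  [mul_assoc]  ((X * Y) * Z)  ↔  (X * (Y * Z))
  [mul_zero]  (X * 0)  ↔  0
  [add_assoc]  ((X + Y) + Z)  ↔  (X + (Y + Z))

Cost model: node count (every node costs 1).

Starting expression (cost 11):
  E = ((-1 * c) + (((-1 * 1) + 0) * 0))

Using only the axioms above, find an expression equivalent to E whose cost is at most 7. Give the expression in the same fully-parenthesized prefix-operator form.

((-1 * c) + (-1 * 0))   [cost 7]

step 1: mul_one (→) rewrites (-1 * 1) into -1, now ((-1 * c) + ((-1 + 0) * 0))
step 2: add_zero (→) rewrites (-1 + 0) into -1, reaching cost 7 (bound 7)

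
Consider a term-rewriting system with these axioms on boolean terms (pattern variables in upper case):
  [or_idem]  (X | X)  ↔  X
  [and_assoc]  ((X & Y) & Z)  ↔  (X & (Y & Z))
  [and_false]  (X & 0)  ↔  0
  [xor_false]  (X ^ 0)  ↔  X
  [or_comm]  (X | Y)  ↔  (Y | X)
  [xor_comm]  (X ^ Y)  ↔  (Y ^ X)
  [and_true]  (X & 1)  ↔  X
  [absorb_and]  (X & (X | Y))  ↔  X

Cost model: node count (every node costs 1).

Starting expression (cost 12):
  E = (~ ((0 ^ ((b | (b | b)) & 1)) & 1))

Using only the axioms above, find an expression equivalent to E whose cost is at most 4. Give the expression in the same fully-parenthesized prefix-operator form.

(~ (0 ^ b))   [cost 4]

step 1: or_idem (→) rewrites (b | b) into b, now (~ ((0 ^ ((b | b) & 1)) & 1))
step 2: and_true (→) rewrites ((b | b) & 1) into (b | b), now (~ ((0 ^ (b | b)) & 1))
step 3: and_true (→) rewrites ((0 ^ (b | b)) & 1) into (0 ^ (b | b)), now (~ (0 ^ (b | b)))
step 4: or_idem (→) rewrites (b | b) into b, reaching cost 4 (bound 4)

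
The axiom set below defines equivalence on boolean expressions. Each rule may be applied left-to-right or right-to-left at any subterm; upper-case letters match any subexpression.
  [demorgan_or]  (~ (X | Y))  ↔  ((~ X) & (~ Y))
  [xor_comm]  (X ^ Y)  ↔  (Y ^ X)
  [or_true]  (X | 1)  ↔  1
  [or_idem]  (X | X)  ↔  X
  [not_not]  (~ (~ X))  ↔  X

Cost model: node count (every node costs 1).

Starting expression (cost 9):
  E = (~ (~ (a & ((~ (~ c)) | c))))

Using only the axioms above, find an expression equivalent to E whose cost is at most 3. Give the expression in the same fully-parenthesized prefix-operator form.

(a & c)   [cost 3]

step 1: not_not (→) rewrites (~ (~ c)) into c, now (~ (~ (a & (c | c))))
step 2: or_idem (→) rewrites (c | c) into c, now (~ (~ (a & c)))
step 3: not_not (→) rewrites (~ (~ (a & c))) into (a & c), reaching cost 3 (bound 3)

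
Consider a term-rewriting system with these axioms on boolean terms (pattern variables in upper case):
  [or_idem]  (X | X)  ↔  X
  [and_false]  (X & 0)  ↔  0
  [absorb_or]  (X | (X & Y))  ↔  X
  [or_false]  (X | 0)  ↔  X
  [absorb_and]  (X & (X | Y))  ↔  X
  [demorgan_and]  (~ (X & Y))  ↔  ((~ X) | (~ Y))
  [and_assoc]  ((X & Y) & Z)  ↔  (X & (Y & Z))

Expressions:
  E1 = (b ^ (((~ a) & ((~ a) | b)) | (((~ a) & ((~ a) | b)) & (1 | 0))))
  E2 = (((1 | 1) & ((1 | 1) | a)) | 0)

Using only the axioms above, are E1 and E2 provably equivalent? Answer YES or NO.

NO

The axioms are sound identities: if E1 ↔* E2 then E1 and E2 evaluate identically under any assignment.
Under a=0, b=1: E1 evaluates to 0, E2 to 1. Distinct ⇒ no rewrite sequence connects them.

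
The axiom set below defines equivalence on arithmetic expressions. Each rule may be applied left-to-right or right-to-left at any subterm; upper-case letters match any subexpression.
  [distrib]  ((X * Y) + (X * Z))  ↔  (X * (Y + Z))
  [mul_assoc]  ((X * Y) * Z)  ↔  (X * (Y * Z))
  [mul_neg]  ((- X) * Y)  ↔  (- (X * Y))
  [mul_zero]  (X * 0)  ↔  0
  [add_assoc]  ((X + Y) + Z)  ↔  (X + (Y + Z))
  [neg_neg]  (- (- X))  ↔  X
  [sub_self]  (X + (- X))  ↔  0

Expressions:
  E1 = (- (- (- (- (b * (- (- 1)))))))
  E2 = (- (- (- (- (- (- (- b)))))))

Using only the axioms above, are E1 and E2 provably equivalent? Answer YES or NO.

Every axiom is a valid identity, so a rewrite proof would force E1 and E2 to agree under every assignment.
At b=1: E1 = 1 but E2 = -1; they differ, so no derivation exists.

NO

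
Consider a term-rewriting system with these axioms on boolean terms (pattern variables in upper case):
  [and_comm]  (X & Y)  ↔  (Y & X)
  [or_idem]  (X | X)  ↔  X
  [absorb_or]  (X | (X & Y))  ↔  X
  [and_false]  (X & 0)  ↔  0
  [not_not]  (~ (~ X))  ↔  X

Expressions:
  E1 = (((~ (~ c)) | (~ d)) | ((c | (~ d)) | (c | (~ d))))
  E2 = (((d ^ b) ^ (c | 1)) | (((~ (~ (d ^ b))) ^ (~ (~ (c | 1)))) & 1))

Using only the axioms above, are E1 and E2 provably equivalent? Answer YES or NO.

Every axiom is a valid identity, so a rewrite proof would force E1 and E2 to agree under every assignment.
At b=0, c=1, d=1: E1 = 1 but E2 = 0; they differ, so no derivation exists.

NO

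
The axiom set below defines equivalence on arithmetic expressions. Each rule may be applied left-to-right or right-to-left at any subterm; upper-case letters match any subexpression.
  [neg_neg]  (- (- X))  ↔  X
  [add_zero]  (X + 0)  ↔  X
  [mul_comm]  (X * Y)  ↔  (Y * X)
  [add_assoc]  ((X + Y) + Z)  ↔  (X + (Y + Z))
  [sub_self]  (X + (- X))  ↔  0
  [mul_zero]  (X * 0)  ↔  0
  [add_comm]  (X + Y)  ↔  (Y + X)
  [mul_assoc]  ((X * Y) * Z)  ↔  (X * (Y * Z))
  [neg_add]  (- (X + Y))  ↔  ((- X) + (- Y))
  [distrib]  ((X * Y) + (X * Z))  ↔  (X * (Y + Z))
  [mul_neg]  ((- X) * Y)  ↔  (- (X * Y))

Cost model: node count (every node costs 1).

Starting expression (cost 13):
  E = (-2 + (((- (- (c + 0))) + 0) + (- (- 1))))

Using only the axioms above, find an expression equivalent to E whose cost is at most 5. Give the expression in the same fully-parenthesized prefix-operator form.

1. [add_zero →] ((- (- (c + 0))) + 0)  →  (- (- (c + 0)));  E = (-2 + ((- (- (c + 0))) + (- (- 1))))
2. [neg_neg →] (- (- 1))  →  1;  E = (-2 + ((- (- (c + 0))) + 1))
3. [add_zero →] (c + 0)  →  c;  E = (-2 + ((- (- c)) + 1))
4. [neg_neg →] (- (- c))  →  c;  cost 5 ≤ 5, done

(-2 + (c + 1))   [cost 5]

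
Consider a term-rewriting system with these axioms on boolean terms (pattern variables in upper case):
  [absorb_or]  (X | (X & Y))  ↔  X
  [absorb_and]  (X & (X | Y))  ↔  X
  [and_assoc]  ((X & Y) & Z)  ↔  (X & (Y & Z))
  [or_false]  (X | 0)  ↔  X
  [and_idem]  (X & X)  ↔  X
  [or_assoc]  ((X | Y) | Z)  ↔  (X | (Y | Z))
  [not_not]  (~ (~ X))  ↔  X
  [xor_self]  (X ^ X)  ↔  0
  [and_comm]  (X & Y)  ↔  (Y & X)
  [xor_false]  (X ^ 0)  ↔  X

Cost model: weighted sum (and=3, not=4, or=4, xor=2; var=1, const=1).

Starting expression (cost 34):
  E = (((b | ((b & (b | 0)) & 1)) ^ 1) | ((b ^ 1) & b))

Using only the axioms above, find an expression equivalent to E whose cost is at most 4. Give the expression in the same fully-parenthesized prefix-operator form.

step 1: absorb_and (→) rewrites (b & (b | 0)) into b, now (((b | (b & 1)) ^ 1) | ((b ^ 1) & b))
step 2: absorb_or (→) rewrites (b | (b & 1)) into b, now ((b ^ 1) | ((b ^ 1) & b))
step 3: absorb_or (→) rewrites ((b ^ 1) | ((b ^ 1) & b)) into (b ^ 1), reaching cost 4 (bound 4)

(b ^ 1)   [cost 4]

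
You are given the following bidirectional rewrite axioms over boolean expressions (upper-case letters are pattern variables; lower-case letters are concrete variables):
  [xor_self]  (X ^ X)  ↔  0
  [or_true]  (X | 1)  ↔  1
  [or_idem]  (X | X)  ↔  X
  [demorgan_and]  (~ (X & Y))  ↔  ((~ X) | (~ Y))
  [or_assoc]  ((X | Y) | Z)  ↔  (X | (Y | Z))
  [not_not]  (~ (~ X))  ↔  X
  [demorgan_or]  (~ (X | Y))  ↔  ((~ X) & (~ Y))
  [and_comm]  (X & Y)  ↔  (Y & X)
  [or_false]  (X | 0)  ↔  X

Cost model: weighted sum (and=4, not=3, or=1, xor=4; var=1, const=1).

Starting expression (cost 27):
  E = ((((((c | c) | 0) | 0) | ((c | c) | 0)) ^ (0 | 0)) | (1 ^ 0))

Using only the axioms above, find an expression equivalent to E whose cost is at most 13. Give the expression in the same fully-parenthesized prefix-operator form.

((c ^ 0) | (1 ^ 0))   [cost 13]

1. [or_false →] ((c | c) | 0)  →  (c | c);  E = (((((c | c) | 0) | ((c | c) | 0)) ^ (0 | 0)) | (1 ^ 0))
2. [or_idem →] (((c | c) | 0) | ((c | c) | 0))  →  ((c | c) | 0);  E = ((((c | c) | 0) ^ (0 | 0)) | (1 ^ 0))
3. [or_false →] ((c | c) | 0)  →  (c | c);  E = (((c | c) ^ (0 | 0)) | (1 ^ 0))
4. [or_false →] (0 | 0)  →  0;  E = (((c | c) ^ 0) | (1 ^ 0))
5. [or_idem →] (c | c)  →  c;  cost 13 ≤ 13, done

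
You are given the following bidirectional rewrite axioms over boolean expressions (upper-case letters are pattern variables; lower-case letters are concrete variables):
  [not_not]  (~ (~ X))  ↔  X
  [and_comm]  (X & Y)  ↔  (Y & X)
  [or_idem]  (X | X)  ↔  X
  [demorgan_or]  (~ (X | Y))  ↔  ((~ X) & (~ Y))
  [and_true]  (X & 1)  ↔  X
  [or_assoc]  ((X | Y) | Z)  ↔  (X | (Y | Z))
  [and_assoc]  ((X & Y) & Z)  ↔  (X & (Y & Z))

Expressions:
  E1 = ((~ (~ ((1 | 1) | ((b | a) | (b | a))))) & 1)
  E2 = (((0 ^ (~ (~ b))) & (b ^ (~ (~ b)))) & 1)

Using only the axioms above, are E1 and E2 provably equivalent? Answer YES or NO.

NO

All listed rules preserve value, hence provable equivalence implies equal values everywhere; look for a separating assignment.
a=0, b=0 gives E1 ↦ 1, E2 ↦ 0; values differ ⇒ not provably equivalent.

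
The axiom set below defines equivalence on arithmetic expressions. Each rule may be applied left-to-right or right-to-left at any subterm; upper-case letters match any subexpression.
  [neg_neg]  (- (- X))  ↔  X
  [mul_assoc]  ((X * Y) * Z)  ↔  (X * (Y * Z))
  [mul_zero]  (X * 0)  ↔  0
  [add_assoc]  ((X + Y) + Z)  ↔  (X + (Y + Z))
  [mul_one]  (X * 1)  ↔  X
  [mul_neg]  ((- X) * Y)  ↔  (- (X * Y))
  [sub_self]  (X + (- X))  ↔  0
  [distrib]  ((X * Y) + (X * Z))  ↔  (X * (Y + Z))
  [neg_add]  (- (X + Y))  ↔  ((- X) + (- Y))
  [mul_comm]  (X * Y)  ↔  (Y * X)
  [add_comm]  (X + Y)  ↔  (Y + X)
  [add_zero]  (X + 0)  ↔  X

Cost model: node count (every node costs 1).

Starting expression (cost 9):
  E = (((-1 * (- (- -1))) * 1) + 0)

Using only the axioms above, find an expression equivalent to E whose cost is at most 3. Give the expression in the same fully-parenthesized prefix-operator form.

(-1 * -1)   [cost 3]

(1) (- (- -1))  =[neg_neg →]=  -1    ⊢ (((-1 * -1) * 1) + 0)
(2) (((-1 * -1) * 1) + 0)  =[add_zero →]=  ((-1 * -1) * 1)
(3) ((-1 * -1) * 1)  =[mul_one →]=  (-1 * -1)    ⊢ cost 3, within 3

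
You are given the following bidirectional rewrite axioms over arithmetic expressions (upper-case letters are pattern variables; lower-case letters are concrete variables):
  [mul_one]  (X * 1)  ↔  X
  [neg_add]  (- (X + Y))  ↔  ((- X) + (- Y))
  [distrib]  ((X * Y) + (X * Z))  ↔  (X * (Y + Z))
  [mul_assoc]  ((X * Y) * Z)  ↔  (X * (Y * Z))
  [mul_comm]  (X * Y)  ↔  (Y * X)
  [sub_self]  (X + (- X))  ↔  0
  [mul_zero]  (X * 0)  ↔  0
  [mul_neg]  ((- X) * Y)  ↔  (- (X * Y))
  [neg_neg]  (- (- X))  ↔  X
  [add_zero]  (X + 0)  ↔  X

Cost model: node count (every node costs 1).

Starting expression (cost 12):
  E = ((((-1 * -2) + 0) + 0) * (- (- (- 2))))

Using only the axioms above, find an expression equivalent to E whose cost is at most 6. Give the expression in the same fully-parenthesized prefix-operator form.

((-1 * -2) * (- 2))   [cost 6]

(1) ((-1 * -2) + 0)  =[add_zero →]=  (-1 * -2)    ⊢ (((-1 * -2) + 0) * (- (- (- 2))))
(2) (- (- 2))  =[neg_neg →]=  2    ⊢ (((-1 * -2) + 0) * (- 2))
(3) ((-1 * -2) + 0)  =[add_zero →]=  (-1 * -2)    ⊢ cost 6, within 6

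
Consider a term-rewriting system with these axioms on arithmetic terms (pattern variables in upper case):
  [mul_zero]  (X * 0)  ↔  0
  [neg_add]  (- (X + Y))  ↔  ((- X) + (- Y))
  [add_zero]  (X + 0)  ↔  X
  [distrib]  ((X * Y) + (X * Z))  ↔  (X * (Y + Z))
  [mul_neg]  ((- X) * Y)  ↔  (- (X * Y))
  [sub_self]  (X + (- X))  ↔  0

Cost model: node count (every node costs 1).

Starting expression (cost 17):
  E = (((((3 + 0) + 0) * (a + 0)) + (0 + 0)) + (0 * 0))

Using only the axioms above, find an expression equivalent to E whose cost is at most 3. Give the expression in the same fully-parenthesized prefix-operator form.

1. [add_zero →] (3 + 0)  →  3;  E = ((((3 + 0) * (a + 0)) + (0 + 0)) + (0 * 0))
2. [add_zero →] (0 + 0)  →  0;  E = ((((3 + 0) * (a + 0)) + 0) + (0 * 0))
3. [mul_zero →] (0 * 0)  →  0;  E = ((((3 + 0) * (a + 0)) + 0) + 0)
4. [add_zero →] ((((3 + 0) * (a + 0)) + 0) + 0)  →  (((3 + 0) * (a + 0)) + 0)
5. [add_zero →] (((3 + 0) * (a + 0)) + 0)  →  ((3 + 0) * (a + 0))
6. [add_zero →] (a + 0)  →  a;  E = ((3 + 0) * a)
7. [add_zero →] (3 + 0)  →  3;  cost 3 ≤ 3, done

(3 * a)   [cost 3]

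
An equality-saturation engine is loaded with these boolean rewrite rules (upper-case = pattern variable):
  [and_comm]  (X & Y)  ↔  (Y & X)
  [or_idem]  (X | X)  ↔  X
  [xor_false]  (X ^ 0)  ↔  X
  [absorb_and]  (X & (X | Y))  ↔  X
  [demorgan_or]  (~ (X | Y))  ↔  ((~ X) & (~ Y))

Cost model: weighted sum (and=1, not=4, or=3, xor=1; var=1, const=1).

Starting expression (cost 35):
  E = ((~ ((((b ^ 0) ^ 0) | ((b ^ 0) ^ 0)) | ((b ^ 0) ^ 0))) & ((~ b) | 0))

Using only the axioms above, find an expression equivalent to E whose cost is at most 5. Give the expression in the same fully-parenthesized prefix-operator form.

(~ b)   [cost 5]

step 1: or_idem (→) rewrites (((b ^ 0) ^ 0) | ((b ^ 0) ^ 0)) into ((b ^ 0) ^ 0), now ((~ (((b ^ 0) ^ 0) | ((b ^ 0) ^ 0))) & ((~ b) | 0))
step 2: or_idem (→) rewrites (((b ^ 0) ^ 0) | ((b ^ 0) ^ 0)) into ((b ^ 0) ^ 0), now ((~ ((b ^ 0) ^ 0)) & ((~ b) | 0))
step 3: xor_false (→) rewrites ((b ^ 0) ^ 0) into (b ^ 0), now ((~ (b ^ 0)) & ((~ b) | 0))
step 4: xor_false (→) rewrites (b ^ 0) into b, now ((~ b) & ((~ b) | 0))
step 5: absorb_and (→) rewrites ((~ b) & ((~ b) | 0)) into (~ b), reaching cost 5 (bound 5)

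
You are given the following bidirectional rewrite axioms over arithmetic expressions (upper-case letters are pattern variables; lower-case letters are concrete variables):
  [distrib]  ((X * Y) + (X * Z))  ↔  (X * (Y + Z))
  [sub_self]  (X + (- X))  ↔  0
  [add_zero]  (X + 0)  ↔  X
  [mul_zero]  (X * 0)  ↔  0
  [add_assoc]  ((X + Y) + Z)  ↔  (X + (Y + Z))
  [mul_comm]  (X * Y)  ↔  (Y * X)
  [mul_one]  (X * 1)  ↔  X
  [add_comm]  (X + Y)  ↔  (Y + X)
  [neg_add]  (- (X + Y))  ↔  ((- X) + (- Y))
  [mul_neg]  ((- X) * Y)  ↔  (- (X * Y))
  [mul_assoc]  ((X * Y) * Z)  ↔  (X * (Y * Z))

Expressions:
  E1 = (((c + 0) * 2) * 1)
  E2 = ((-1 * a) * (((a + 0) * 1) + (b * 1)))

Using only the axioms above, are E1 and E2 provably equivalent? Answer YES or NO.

NO

The axioms are sound identities: if E1 ↔* E2 then E1 and E2 evaluate identically under any assignment.
Under a=0, b=0, c=1: E1 evaluates to 2, E2 to 0. Distinct ⇒ no rewrite sequence connects them.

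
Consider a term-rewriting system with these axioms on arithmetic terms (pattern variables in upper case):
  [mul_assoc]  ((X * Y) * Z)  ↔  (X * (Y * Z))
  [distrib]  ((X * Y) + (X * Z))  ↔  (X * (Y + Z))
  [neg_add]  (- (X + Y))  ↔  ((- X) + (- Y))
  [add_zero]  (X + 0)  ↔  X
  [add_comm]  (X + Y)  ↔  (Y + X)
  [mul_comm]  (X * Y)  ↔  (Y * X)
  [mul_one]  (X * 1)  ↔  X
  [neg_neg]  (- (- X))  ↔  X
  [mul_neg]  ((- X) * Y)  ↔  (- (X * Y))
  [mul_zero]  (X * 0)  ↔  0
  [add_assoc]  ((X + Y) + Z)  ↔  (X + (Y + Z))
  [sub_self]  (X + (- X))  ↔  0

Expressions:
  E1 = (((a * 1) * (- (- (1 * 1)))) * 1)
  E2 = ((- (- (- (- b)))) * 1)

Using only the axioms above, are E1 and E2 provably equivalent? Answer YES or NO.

Every axiom is a valid identity, so a rewrite proof would force E1 and E2 to agree under every assignment.
At a=0, b=1: E1 = 0 but E2 = 1; they differ, so no derivation exists.

NO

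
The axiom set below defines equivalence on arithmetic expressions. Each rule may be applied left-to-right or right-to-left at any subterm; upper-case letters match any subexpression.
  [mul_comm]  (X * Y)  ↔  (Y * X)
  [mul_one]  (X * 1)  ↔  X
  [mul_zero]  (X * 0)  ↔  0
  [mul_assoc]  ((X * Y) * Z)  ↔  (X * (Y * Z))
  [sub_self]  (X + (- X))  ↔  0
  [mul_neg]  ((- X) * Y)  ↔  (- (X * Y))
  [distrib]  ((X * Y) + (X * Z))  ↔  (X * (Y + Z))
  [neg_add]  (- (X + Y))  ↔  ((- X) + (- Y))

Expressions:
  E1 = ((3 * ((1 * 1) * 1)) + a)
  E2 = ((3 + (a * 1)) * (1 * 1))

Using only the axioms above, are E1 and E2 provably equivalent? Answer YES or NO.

step 1: mul_one (→) rewrites (1 * 1) into 1, now ((3 * (1 * 1)) + a)
step 2: mul_one (→) rewrites (1 * 1) into 1, now ((3 * 1) + a)
step 3: mul_one (→) rewrites (3 * 1) into 3, now (3 + a)
step 4: mul_one (←) rewrites (3 + a) into ((3 + a) * 1)
step 5: mul_one (←) rewrites a into (a * 1), now ((3 + (a * 1)) * 1)
step 6: mul_one (←) rewrites 1 into (1 * 1), which is E2

YES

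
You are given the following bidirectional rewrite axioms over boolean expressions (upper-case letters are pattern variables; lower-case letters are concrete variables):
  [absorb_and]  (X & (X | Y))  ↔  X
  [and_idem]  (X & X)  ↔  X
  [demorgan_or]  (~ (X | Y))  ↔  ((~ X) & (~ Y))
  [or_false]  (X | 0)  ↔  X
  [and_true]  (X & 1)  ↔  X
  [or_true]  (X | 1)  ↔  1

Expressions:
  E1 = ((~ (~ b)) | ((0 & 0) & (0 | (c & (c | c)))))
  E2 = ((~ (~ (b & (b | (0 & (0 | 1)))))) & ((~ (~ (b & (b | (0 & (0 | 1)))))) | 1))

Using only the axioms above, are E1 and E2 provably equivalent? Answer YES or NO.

(1) (c & (c | c))  =[absorb_and →]=  c    ⊢ ((~ (~ b)) | ((0 & 0) & (0 | c)))
(2) (0 & 0)  =[and_idem →]=  0    ⊢ ((~ (~ b)) | (0 & (0 | c)))
(3) (0 & (0 | c))  =[absorb_and →]=  0    ⊢ ((~ (~ b)) | 0)
(4) ((~ (~ b)) | 0)  =[or_false →]=  (~ (~ b))
(5) b  =[absorb_and ←]=  (b & (b | 0))    ⊢ (~ (~ (b & (b | 0))))
(6) 0  =[absorb_and ←]=  (0 & (0 | 1))    ⊢ (~ (~ (b & (b | (0 & (0 | 1))))))
(7) (~ (~ (b & (b | (0 & (0 | 1))))))  =[absorb_and ←]=  ((~ (~ (b & (b | (0 & (0 | 1)))))) & ((~ (~ (b & (b | (0 & (0 | 1)))))) | 1))    ⊢ E2

YES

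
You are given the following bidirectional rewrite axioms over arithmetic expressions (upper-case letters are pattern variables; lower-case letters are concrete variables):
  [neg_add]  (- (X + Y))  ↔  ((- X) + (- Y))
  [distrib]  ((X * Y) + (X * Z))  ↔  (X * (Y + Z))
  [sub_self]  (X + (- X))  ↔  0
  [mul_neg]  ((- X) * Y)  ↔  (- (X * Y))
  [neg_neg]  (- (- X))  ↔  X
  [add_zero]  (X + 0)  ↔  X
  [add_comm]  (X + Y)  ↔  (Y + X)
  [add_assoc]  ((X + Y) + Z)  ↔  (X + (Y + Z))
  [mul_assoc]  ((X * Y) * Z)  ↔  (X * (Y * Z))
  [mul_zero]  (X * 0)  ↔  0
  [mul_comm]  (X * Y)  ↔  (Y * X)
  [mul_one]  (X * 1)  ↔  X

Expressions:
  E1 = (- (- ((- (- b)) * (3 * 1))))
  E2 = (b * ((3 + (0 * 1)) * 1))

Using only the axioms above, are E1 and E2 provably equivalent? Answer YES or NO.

YES

step 1: neg_neg (→) rewrites (- (- ((- (- b)) * (3 * 1)))) into ((- (- b)) * (3 * 1))
step 2: mul_one (→) rewrites (3 * 1) into 3, now ((- (- b)) * 3)
step 3: neg_neg (→) rewrites (- (- b)) into b, now (b * 3)
step 4: add_zero (←) rewrites 3 into (3 + 0), now (b * (3 + 0))
step 5: mul_one (←) rewrites (3 + 0) into ((3 + 0) * 1), now (b * ((3 + 0) * 1))
step 6: mul_one (←) rewrites 0 into (0 * 1), which is E2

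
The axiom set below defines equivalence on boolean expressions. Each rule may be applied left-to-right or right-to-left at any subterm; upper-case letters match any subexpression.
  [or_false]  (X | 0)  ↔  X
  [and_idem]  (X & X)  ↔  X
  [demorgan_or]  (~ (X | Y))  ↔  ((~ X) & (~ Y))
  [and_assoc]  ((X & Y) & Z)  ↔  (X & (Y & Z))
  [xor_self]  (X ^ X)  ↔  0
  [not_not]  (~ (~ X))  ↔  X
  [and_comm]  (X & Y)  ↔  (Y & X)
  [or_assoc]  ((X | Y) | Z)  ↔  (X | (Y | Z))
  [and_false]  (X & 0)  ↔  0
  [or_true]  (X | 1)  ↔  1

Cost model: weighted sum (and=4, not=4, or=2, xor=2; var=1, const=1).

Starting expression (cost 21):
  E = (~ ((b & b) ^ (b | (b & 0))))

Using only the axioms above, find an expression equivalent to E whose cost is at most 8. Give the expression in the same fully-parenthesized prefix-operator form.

(~ (b ^ b))   [cost 8]

(1) (b & b)  =[and_idem →]=  b    ⊢ (~ (b ^ (b | (b & 0))))
(2) (b & 0)  =[and_false →]=  0    ⊢ (~ (b ^ (b | 0)))
(3) (b | 0)  =[or_false →]=  b    ⊢ cost 8, within 8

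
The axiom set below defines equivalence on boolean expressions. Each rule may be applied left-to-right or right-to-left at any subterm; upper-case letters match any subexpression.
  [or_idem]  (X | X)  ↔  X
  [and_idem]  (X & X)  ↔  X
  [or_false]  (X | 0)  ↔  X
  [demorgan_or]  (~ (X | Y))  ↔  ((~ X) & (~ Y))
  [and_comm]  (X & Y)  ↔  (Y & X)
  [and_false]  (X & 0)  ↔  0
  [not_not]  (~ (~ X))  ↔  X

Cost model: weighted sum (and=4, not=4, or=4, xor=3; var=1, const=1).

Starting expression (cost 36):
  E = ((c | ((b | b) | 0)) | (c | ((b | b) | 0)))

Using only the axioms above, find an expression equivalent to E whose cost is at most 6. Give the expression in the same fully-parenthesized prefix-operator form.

(1) ((c | ((b | b) | 0)) | (c | ((b | b) | 0)))  =[or_idem →]=  (c | ((b | b) | 0))
(2) (b | b)  =[or_idem →]=  b    ⊢ (c | (b | 0))
(3) (b | 0)  =[or_false →]=  b    ⊢ cost 6, within 6

(c | b)   [cost 6]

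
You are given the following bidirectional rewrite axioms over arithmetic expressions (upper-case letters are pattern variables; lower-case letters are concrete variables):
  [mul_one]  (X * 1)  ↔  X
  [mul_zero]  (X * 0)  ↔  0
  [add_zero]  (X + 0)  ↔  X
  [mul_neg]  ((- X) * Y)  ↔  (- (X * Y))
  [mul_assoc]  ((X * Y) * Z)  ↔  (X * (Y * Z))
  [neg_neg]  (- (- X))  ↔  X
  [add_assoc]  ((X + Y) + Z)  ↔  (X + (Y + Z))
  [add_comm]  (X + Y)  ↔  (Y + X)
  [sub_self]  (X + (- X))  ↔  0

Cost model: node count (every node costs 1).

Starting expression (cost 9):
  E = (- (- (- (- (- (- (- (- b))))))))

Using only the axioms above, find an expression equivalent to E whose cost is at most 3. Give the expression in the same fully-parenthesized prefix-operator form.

(- (- b))   [cost 3]

step 1: neg_neg (→) rewrites (- (- (- (- (- b))))) into (- (- (- b))), now (- (- (- (- (- (- b))))))
step 2: neg_neg (→) rewrites (- (- (- (- (- b))))) into (- (- (- b))), now (- (- (- (- b))))
step 3: neg_neg (→) rewrites (- (- b)) into b, reaching cost 3 (bound 3)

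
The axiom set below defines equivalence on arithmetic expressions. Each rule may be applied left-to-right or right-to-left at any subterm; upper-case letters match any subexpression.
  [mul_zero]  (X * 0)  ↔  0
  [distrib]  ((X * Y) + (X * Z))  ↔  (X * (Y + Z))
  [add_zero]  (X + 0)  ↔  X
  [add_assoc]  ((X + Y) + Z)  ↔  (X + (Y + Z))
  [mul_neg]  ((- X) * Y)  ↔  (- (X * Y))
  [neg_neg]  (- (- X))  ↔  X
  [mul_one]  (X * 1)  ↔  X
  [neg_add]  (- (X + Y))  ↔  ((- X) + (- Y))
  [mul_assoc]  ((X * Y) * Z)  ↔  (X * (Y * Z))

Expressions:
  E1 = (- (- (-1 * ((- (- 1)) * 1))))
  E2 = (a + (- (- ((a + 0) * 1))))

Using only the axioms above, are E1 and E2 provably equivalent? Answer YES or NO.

The axioms are sound identities: if E1 ↔* E2 then E1 and E2 evaluate identically under any assignment.
Under a=0: E1 evaluates to -1, E2 to 0. Distinct ⇒ no rewrite sequence connects them.

NO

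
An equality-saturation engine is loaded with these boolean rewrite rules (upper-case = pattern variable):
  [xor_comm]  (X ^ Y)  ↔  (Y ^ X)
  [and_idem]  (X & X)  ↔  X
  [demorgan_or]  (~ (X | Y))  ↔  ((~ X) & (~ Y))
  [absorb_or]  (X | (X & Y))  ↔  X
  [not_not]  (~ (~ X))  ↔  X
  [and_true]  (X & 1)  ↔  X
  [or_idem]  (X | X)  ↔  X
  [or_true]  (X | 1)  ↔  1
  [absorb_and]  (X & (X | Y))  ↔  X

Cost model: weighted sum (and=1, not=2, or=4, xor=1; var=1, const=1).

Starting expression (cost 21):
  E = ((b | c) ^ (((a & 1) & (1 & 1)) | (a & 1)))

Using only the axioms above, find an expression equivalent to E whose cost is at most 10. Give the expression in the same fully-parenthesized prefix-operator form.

((b | c) ^ (a & 1))   [cost 10]

step 1: and_true (→) rewrites (a & 1) into a, now ((b | c) ^ ((a & (1 & 1)) | (a & 1)))
step 2: and_idem (→) rewrites (1 & 1) into 1, now ((b | c) ^ ((a & 1) | (a & 1)))
step 3: or_idem (→) rewrites ((a & 1) | (a & 1)) into (a & 1), reaching cost 10 (bound 10)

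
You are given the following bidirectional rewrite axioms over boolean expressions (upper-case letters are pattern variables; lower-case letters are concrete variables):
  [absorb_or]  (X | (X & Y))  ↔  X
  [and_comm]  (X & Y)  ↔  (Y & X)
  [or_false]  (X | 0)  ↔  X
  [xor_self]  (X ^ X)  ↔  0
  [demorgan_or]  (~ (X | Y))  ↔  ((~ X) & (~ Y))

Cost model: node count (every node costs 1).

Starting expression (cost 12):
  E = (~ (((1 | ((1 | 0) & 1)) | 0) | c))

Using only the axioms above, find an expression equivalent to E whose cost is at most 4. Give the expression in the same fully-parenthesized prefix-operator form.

(~ (1 | c))   [cost 4]

(1) (1 | 0)  =[or_false →]=  1    ⊢ (~ (((1 | (1 & 1)) | 0) | c))
(2) ((1 | (1 & 1)) | 0)  =[or_false →]=  (1 | (1 & 1))    ⊢ (~ ((1 | (1 & 1)) | c))
(3) (1 | (1 & 1))  =[absorb_or →]=  1    ⊢ cost 4, within 4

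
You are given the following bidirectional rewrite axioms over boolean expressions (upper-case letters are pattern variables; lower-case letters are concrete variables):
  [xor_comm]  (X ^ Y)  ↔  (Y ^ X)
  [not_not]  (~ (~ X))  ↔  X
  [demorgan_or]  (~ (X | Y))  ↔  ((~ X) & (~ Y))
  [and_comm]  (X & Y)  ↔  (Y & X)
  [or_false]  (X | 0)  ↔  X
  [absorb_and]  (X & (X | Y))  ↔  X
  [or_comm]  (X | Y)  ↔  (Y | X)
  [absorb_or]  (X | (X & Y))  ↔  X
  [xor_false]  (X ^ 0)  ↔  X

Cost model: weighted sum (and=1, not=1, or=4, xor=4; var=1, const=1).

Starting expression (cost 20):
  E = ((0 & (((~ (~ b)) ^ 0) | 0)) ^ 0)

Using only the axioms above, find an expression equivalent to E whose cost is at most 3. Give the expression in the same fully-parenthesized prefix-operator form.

1. [not_not →] (~ (~ b))  →  b;  E = ((0 & ((b ^ 0) | 0)) ^ 0)
2. [xor_false →] (b ^ 0)  →  b;  E = ((0 & (b | 0)) ^ 0)
3. [xor_false →] ((0 & (b | 0)) ^ 0)  →  (0 & (b | 0))
4. [or_false →] (b | 0)  →  b;  cost 3 ≤ 3, done

(0 & b)   [cost 3]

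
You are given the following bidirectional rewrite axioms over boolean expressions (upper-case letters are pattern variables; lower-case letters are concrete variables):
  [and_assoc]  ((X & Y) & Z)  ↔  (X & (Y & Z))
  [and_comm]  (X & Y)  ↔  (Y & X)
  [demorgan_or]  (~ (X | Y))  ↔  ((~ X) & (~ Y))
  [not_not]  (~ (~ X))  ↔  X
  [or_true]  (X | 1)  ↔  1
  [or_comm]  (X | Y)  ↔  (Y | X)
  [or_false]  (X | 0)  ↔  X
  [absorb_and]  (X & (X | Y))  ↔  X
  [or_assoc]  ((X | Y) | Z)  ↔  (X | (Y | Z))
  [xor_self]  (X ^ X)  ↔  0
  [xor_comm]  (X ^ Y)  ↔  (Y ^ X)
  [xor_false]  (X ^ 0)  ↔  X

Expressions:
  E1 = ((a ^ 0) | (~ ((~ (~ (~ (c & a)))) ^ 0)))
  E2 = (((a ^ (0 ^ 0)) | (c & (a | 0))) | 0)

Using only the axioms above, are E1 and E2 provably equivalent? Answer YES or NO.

step 1: xor_false (→) rewrites ((~ (~ (~ (c & a)))) ^ 0) into (~ (~ (~ (c & a)))), now ((a ^ 0) | (~ (~ (~ (~ (c & a))))))
step 2: not_not (→) rewrites (~ (~ (~ (c & a)))) into (~ (c & a)), now ((a ^ 0) | (~ (~ (c & a))))
step 3: not_not (→) rewrites (~ (~ (c & a))) into (c & a), now ((a ^ 0) | (c & a))
step 4: xor_false (←) rewrites 0 into (0 ^ 0), now ((a ^ (0 ^ 0)) | (c & a))
step 5: or_false (←) rewrites ((a ^ (0 ^ 0)) | (c & a)) into (((a ^ (0 ^ 0)) | (c & a)) | 0)
step 6: or_false (←) rewrites a into (a | 0), which is E2

YES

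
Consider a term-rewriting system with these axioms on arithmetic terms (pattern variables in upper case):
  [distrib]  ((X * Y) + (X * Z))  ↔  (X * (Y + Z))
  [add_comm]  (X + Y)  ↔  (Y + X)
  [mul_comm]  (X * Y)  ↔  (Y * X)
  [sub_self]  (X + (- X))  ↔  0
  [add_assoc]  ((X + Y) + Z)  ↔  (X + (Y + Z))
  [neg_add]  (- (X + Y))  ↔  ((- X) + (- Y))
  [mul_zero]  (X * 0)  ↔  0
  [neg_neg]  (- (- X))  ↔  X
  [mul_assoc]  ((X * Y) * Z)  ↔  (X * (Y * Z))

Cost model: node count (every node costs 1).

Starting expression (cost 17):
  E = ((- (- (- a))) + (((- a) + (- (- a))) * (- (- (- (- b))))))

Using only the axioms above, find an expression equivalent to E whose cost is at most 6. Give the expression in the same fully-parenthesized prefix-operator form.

step 1: neg_neg (→) rewrites (- (- (- b))) into (- b), now ((- (- (- a))) + (((- a) + (- (- a))) * (- (- b))))
step 2: neg_neg (→) rewrites (- (- b)) into b, now ((- (- (- a))) + (((- a) + (- (- a))) * b))
step 3: neg_neg (→) rewrites (- (- a)) into a, now ((- (- (- a))) + (((- a) + a) * b))
step 4: add_comm (→) rewrites ((- a) + a) into (a + (- a)), now ((- (- (- a))) + ((a + (- a)) * b))
step 5: neg_neg (→) rewrites (- (- a)) into a, now ((- a) + ((a + (- a)) * b))
step 6: sub_self (→) rewrites (a + (- a)) into 0, reaching cost 6 (bound 6)

((- a) + (0 * b))   [cost 6]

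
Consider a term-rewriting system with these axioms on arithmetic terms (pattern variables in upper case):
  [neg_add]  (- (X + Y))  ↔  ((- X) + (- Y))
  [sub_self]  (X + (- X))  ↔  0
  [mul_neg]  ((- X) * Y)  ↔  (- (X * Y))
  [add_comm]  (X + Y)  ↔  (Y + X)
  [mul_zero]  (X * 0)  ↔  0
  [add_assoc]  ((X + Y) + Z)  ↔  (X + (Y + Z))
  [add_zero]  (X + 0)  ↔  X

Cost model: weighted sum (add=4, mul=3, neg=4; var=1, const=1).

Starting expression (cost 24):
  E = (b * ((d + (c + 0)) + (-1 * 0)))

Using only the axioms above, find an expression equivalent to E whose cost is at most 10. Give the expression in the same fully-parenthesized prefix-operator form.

(b * (d + c))   [cost 10]

1. [mul_zero →] (-1 * 0)  →  0;  E = (b * ((d + (c + 0)) + 0))
2. [add_zero →] ((d + (c + 0)) + 0)  →  (d + (c + 0));  E = (b * (d + (c + 0)))
3. [add_zero →] (c + 0)  →  c;  cost 10 ≤ 10, done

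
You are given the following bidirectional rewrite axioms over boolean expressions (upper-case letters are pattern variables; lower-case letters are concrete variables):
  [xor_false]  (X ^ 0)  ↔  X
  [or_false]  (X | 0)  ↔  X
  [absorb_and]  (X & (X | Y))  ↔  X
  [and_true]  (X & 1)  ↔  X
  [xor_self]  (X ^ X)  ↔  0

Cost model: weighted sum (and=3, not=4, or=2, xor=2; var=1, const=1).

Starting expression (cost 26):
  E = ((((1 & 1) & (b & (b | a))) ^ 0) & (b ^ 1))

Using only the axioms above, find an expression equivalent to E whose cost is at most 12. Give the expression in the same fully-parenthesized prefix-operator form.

((1 & b) & (b ^ 1))   [cost 12]

(1) (1 & 1)  =[and_true →]=  1    ⊢ (((1 & (b & (b | a))) ^ 0) & (b ^ 1))
(2) ((1 & (b & (b | a))) ^ 0)  =[xor_false →]=  (1 & (b & (b | a)))    ⊢ ((1 & (b & (b | a))) & (b ^ 1))
(3) (b & (b | a))  =[absorb_and →]=  b    ⊢ cost 12, within 12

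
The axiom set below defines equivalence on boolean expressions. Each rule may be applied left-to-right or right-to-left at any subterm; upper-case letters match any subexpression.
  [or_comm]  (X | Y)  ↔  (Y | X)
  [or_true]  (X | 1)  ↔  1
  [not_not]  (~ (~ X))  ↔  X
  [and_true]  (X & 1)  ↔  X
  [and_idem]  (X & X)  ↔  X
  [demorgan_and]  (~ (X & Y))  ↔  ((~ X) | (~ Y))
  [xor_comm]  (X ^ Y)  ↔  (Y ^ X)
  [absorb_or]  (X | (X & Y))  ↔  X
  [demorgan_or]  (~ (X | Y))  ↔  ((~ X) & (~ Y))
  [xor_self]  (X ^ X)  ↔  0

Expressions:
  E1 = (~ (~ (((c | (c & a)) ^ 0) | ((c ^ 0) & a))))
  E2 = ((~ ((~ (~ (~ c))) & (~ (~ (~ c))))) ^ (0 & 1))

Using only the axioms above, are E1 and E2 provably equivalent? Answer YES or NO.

YES

1. [absorb_or →] (c | (c & a))  →  c;  E1 = (~ (~ ((c ^ 0) | ((c ^ 0) & a))))
2. [absorb_or →] ((c ^ 0) | ((c ^ 0) & a))  →  (c ^ 0);  E1 = (~ (~ (c ^ 0)))
3. [not_not →] (~ (~ (c ^ 0)))  →  (c ^ 0)
4. [and_true ←] 0  →  (0 & 1);  E1 = (c ^ (0 & 1))
5. [not_not ←] c  →  (~ (~ c));  E1 = ((~ (~ c)) ^ (0 & 1))
6. [not_not ←] c  →  (~ (~ c));  E1 = ((~ (~ (~ (~ c)))) ^ (0 & 1))
7. [and_idem ←] (~ (~ (~ c)))  →  ((~ (~ (~ c))) & (~ (~ (~ c))));  this is E2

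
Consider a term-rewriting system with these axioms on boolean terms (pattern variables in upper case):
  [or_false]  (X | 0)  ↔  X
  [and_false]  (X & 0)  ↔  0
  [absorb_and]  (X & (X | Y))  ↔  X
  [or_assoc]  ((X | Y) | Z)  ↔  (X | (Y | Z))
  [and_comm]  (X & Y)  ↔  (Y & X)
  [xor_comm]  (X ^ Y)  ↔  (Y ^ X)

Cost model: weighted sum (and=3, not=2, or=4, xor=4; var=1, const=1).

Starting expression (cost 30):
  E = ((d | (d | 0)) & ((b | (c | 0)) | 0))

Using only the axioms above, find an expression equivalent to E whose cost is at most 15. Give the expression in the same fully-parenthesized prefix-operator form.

((d | d) & (b | c))   [cost 15]

(1) ((b | (c | 0)) | 0)  =[or_false →]=  (b | (c | 0))    ⊢ ((d | (d | 0)) & (b | (c | 0)))
(2) (c | 0)  =[or_false →]=  c    ⊢ ((d | (d | 0)) & (b | c))
(3) (d | 0)  =[or_false →]=  d    ⊢ cost 15, within 15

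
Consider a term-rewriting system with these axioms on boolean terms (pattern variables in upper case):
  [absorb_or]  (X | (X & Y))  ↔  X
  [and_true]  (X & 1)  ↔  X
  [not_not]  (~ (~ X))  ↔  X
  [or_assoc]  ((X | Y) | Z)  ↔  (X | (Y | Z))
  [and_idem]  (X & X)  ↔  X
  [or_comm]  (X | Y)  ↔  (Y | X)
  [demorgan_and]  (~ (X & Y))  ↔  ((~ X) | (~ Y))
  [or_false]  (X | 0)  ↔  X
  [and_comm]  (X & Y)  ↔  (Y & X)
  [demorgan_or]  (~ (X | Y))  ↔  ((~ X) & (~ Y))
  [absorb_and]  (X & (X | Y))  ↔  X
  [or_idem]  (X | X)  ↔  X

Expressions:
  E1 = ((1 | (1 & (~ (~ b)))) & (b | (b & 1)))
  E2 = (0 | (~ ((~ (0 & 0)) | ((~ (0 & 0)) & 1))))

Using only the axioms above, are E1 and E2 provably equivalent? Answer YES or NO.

All listed rules preserve value, hence provable equivalence implies equal values everywhere; look for a separating assignment.
b=1 gives E1 ↦ 1, E2 ↦ 0; values differ ⇒ not provably equivalent.

NO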